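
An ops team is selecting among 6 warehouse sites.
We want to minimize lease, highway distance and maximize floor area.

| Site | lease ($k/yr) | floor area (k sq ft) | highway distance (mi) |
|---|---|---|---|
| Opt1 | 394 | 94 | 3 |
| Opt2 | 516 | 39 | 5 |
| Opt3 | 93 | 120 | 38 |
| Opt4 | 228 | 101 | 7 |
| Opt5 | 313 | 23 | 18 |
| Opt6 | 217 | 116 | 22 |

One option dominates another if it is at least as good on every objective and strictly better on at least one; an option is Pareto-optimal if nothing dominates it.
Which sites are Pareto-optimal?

Opt1: not dominated (best highway distance).
Opt2: dominated by Opt1 (lease 394≤516, floor area 94≥39, highway distance 3≤5).
Opt3: not dominated (best lease).
Opt4: not dominated.
Opt5: dominated by Opt4 (lease 228≤313, floor area 101≥23, highway distance 7≤18).
Opt6: not dominated.

Opt1, Opt3, Opt4, Opt6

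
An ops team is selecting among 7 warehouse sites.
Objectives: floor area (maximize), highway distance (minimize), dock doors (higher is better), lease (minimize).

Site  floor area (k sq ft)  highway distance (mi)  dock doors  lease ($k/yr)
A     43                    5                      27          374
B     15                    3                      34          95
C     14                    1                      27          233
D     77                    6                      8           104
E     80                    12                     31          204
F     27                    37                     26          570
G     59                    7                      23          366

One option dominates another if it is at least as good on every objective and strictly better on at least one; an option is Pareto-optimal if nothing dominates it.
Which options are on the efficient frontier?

A: not dominated.
B: not dominated (best dock doors).
C: not dominated (best highway distance).
D: not dominated.
E: not dominated (best floor area).
F: dominated by A (floor area 43≥27, highway distance 5≤37, dock doors 27≥26, lease 374≤570).
G: not dominated.

A, B, C, D, E, G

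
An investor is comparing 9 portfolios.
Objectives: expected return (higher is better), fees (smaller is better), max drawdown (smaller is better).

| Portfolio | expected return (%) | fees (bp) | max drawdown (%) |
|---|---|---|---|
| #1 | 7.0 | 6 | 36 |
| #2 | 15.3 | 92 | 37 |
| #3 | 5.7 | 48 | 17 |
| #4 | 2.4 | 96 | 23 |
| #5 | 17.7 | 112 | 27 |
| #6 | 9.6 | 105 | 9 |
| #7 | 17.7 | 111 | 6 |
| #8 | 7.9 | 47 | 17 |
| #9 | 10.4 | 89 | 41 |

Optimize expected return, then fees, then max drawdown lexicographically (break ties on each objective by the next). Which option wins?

#7

First maximize expected return: best is 17.7, kept {#5, #7}.
Then minimize fees: best is 111, kept {#7}.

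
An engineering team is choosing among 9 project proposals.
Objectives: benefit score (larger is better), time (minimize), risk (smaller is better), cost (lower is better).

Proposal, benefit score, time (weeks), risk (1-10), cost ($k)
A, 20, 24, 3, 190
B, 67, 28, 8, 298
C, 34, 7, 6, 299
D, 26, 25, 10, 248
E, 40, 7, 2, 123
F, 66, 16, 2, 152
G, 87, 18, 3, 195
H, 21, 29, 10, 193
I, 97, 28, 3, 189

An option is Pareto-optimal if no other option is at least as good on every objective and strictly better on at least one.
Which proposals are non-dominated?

A: dominated by E (benefit score 40≥20, time 7≤24, risk 2≤3, cost 123≤190).
B: dominated by G (benefit score 87≥67, time 18≤28, risk 3≤8, cost 195≤298).
C: dominated by E (benefit score 40≥34, time 7≤7, risk 2≤6, cost 123≤299).
D: dominated by E (benefit score 40≥26, time 7≤25, risk 2≤10, cost 123≤248).
E: not dominated (best cost).
F: not dominated.
G: not dominated.
H: dominated by E (benefit score 40≥21, time 7≤29, risk 2≤10, cost 123≤193).
I: not dominated (best benefit score).

E, F, G, I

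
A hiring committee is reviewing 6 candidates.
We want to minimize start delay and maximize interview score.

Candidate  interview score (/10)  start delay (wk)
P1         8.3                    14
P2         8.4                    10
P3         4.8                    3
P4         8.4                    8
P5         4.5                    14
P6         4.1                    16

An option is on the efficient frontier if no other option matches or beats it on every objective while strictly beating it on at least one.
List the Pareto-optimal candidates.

P3, P4

P1: dominated by P2 (interview score 8.4≥8.3, start delay 10≤14).
P2: dominated by P4 (interview score 8.4≥8.4, start delay 8≤10).
P3: not dominated (best start delay).
P4: not dominated.
P5: dominated by P1 (interview score 8.3≥4.5, start delay 14≤14).
P6: dominated by P1 (interview score 8.3≥4.1, start delay 14≤16).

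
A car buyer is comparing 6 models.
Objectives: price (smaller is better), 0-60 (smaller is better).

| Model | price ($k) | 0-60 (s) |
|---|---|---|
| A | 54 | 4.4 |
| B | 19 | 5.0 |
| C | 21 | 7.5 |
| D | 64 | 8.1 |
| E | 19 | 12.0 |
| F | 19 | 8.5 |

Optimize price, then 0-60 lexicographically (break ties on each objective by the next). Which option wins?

B

First minimize price: best is 19, kept {B, E, F}.
Then minimize 0-60: best is 5.0, kept {B}.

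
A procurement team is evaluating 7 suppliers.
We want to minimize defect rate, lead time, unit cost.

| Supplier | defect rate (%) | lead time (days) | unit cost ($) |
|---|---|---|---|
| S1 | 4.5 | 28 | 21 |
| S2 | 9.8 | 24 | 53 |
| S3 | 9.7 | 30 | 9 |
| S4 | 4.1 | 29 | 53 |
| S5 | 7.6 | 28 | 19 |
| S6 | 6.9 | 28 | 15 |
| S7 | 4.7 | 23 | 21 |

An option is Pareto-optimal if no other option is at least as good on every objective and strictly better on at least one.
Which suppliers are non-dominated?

S1: not dominated.
S2: dominated by S7 (defect rate 4.7≤9.8, lead time 23≤24, unit cost 21≤53).
S3: not dominated (best unit cost).
S4: not dominated (best defect rate).
S5: dominated by S6 (defect rate 6.9≤7.6, lead time 28≤28, unit cost 15≤19).
S6: not dominated.
S7: not dominated (best lead time).

S1, S3, S4, S6, S7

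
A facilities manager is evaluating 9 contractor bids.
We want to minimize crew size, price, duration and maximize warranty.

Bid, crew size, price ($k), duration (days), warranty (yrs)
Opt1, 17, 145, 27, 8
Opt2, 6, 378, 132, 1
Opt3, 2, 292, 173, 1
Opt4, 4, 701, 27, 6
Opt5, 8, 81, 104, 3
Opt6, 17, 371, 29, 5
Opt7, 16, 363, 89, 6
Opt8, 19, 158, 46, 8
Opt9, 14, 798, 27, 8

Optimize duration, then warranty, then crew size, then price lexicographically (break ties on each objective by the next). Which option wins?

First minimize duration: best is 27, kept {Opt1, Opt4, Opt9}.
Then maximize warranty: best is 8, kept {Opt1, Opt9}.
Then minimize crew size: best is 14, kept {Opt9}.

Opt9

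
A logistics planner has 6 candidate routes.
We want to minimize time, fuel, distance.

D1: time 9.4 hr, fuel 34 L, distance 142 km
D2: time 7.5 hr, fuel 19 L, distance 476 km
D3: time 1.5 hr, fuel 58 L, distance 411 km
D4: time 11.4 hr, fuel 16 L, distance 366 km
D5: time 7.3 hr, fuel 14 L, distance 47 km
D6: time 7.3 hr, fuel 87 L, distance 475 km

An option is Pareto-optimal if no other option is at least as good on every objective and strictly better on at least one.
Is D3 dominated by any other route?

No

D1: worse on time (9.4 vs 1.5).
D2: worse on time (7.5 vs 1.5).
D4: worse on time (11.4 vs 1.5).
D5: worse on time (7.3 vs 1.5).
D6: worse on time (7.3 vs 1.5).
No option is at least as good as D3 on every objective and strictly better on one.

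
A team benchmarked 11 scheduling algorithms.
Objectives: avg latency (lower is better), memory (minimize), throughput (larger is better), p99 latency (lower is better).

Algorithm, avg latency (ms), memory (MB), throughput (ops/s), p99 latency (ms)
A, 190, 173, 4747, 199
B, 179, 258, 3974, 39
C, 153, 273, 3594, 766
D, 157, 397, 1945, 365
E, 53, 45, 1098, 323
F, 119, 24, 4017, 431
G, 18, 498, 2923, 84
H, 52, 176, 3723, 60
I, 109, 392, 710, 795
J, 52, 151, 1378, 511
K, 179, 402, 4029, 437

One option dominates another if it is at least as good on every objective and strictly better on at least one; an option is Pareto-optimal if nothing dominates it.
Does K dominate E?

K vs E: K is worse on avg latency (179 vs 53), so it does not dominate E.

No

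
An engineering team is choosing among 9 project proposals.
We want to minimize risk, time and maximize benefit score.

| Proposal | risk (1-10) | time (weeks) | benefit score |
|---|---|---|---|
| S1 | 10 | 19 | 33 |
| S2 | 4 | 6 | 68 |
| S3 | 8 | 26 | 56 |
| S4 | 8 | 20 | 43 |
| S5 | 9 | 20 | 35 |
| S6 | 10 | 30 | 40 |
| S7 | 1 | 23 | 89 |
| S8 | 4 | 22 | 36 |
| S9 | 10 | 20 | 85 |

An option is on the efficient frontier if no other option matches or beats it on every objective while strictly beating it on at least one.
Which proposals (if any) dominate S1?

S2: risk 4≤10, time 6≤19, benefit score 68≥33 — dominates S1.
Others (S3, S4, S5, S6, S7, S8, S9) are each worse than S1 on at least one objective.

S2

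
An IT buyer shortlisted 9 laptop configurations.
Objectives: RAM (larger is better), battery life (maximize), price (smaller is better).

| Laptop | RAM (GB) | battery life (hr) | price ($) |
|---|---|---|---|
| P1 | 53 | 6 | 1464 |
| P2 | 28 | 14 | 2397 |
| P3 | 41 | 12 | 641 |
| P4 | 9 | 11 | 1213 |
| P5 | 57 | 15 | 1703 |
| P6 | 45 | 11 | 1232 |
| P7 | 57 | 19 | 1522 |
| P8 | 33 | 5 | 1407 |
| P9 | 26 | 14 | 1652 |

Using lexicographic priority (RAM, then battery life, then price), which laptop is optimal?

First maximize RAM: best is 57, kept {P5, P7}.
Then maximize battery life: best is 19, kept {P7}.

P7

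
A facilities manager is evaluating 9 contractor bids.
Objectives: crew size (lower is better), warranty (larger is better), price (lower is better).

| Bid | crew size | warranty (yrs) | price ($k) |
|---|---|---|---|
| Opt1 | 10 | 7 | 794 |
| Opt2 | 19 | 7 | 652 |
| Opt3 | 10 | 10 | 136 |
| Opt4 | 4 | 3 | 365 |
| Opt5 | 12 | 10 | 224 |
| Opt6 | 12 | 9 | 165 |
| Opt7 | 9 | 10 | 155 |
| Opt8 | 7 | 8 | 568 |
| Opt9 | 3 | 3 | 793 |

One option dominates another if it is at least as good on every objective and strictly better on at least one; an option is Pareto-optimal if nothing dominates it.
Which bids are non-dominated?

Opt1: dominated by Opt3 (crew size 10≤10, warranty 10≥7, price 136≤794).
Opt2: dominated by Opt3 (crew size 10≤19, warranty 10≥7, price 136≤652).
Opt3: not dominated (best price).
Opt4: not dominated.
Opt5: dominated by Opt3 (crew size 10≤12, warranty 10≥10, price 136≤224).
Opt6: dominated by Opt3 (crew size 10≤12, warranty 10≥9, price 136≤165).
Opt7: not dominated.
Opt8: not dominated.
Opt9: not dominated (best crew size).

Opt3, Opt4, Opt7, Opt8, Opt9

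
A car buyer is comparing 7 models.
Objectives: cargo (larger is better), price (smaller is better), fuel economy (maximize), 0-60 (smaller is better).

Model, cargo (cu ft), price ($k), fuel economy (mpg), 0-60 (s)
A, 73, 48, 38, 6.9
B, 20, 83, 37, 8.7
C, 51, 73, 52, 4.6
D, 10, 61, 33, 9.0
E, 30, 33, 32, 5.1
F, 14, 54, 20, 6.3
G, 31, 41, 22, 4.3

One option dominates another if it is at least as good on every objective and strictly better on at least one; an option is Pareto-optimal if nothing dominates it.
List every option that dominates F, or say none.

E: cargo 30≥14, price 33≤54, fuel economy 32≥20, 0-60 5.1≤6.3 — dominates F.
G: cargo 31≥14, price 41≤54, fuel economy 22≥20, 0-60 4.3≤6.3 — dominates F.
Others (A, B, C, D) are each worse than F on at least one objective.

E, G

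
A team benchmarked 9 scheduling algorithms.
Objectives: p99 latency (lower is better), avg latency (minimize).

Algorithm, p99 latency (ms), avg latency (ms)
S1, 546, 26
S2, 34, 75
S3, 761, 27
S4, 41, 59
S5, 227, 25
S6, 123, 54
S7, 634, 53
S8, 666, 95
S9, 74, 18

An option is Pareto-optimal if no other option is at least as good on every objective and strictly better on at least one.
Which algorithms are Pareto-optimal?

S1: dominated by S5 (p99 latency 227≤546, avg latency 25≤26).
S2: not dominated (best p99 latency).
S3: dominated by S1 (p99 latency 546≤761, avg latency 26≤27).
S4: not dominated.
S5: dominated by S9 (p99 latency 74≤227, avg latency 18≤25).
S6: dominated by S9 (p99 latency 74≤123, avg latency 18≤54).
S7: dominated by S1 (p99 latency 546≤634, avg latency 26≤53).
S8: dominated by S1 (p99 latency 546≤666, avg latency 26≤95).
S9: not dominated (best avg latency).

S2, S4, S9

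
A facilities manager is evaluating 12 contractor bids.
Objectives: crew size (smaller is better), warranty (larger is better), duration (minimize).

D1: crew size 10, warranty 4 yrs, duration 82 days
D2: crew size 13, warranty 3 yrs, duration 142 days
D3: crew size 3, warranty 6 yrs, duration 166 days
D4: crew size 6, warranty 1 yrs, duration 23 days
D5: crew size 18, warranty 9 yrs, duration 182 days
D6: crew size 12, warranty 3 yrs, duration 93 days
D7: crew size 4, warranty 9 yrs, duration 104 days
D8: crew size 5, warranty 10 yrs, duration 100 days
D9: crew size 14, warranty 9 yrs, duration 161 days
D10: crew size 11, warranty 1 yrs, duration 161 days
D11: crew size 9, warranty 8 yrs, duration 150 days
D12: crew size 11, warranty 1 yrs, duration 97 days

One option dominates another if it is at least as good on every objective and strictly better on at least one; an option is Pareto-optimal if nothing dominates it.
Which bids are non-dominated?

D1: not dominated.
D2: dominated by D1 (crew size 10≤13, warranty 4≥3, duration 82≤142).
D3: not dominated (best crew size).
D4: not dominated (best duration).
D5: dominated by D7 (crew size 4≤18, warranty 9≥9, duration 104≤182).
D6: dominated by D1 (crew size 10≤12, warranty 4≥3, duration 82≤93).
D7: not dominated.
D8: not dominated (best warranty).
D9: dominated by D7 (crew size 4≤14, warranty 9≥9, duration 104≤161).
D10: dominated by D1 (crew size 10≤11, warranty 4≥1, duration 82≤161).
D11: dominated by D7 (crew size 4≤9, warranty 9≥8, duration 104≤150).
D12: dominated by D1 (crew size 10≤11, warranty 4≥1, duration 82≤97).

D1, D3, D4, D7, D8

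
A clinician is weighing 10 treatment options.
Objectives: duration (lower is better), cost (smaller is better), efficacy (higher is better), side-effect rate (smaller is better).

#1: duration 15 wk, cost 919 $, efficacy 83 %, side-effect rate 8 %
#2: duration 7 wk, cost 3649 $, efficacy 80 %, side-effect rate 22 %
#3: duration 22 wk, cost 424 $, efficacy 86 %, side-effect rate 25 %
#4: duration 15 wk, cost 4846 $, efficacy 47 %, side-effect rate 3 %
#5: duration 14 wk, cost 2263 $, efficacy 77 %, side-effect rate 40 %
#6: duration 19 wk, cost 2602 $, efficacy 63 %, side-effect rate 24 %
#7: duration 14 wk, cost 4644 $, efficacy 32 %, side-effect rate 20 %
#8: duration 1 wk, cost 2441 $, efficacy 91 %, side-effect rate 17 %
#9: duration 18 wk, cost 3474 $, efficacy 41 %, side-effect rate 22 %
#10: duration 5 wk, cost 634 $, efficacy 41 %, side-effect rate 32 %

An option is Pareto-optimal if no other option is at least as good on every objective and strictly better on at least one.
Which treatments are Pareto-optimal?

#1: not dominated.
#2: dominated by #8 (duration 1≤7, cost 2441≤3649, efficacy 91≥80, side-effect rate 17≤22).
#3: not dominated (best cost).
#4: not dominated (best side-effect rate).
#5: not dominated.
#6: dominated by #1 (duration 15≤19, cost 919≤2602, efficacy 83≥63, side-effect rate 8≤24).
#7: dominated by #8 (duration 1≤14, cost 2441≤4644, efficacy 91≥32, side-effect rate 17≤20).
#8: not dominated (best duration).
#9: dominated by #1 (duration 15≤18, cost 919≤3474, efficacy 83≥41, side-effect rate 8≤22).
#10: not dominated.

#1, #3, #4, #5, #8, #10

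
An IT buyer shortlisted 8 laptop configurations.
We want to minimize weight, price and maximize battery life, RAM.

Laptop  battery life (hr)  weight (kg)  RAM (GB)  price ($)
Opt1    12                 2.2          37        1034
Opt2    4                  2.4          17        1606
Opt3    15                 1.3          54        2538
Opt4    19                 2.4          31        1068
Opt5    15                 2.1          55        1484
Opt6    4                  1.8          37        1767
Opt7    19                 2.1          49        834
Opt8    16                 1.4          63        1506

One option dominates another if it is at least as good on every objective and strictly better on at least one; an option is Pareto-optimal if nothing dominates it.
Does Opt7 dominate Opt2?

Yes

Opt7 vs Opt2: battery life 19≥4, weight 2.1≤2.4, RAM 49≥17, price 834≤1606 — Opt7 is at least as good on every objective with at least one strict improvement.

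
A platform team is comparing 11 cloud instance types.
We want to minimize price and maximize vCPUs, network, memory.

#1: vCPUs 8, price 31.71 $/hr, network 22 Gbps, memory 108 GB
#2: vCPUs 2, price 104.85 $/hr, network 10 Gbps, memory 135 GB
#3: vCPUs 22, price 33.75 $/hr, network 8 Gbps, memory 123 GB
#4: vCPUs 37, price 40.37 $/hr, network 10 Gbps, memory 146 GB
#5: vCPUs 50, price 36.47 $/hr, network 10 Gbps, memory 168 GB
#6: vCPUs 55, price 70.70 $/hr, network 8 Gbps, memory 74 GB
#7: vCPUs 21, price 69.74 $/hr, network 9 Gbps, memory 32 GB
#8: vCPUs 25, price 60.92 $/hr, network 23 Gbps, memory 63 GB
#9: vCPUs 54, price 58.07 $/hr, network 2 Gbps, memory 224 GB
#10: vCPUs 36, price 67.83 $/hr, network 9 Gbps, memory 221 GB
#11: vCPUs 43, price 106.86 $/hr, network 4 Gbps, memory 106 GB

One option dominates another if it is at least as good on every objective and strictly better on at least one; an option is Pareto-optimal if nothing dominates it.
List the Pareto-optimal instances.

#1, #3, #5, #6, #8, #9, #10

#1: not dominated (best price).
#2: dominated by #4 (vCPUs 37≥2, price 40.37≤104.85, network 10≥10, memory 146≥135).
#3: not dominated.
#4: dominated by #5 (vCPUs 50≥37, price 36.47≤40.37, network 10≥10, memory 168≥146).
#5: not dominated.
#6: not dominated (best vCPUs).
#7: dominated by #4 (vCPUs 37≥21, price 40.37≤69.74, network 10≥9, memory 146≥32).
#8: not dominated (best network).
#9: not dominated (best memory).
#10: not dominated.
#11: dominated by #5 (vCPUs 50≥43, price 36.47≤106.86, network 10≥4, memory 168≥106).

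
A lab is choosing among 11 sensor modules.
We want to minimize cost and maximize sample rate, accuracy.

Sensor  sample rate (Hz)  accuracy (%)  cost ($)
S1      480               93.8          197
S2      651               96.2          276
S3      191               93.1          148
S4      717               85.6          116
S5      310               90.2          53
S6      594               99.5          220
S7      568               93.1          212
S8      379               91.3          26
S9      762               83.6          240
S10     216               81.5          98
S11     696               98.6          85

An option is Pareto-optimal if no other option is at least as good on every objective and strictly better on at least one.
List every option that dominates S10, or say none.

S5: sample rate 310≥216, accuracy 90.2≥81.5, cost 53≤98 — dominates S10.
S8: sample rate 379≥216, accuracy 91.3≥81.5, cost 26≤98 — dominates S10.
S11: sample rate 696≥216, accuracy 98.6≥81.5, cost 85≤98 — dominates S10.
Others (S1, S2, S3, S4, S6, S7, S9) are each worse than S10 on at least one objective.

S5, S8, S11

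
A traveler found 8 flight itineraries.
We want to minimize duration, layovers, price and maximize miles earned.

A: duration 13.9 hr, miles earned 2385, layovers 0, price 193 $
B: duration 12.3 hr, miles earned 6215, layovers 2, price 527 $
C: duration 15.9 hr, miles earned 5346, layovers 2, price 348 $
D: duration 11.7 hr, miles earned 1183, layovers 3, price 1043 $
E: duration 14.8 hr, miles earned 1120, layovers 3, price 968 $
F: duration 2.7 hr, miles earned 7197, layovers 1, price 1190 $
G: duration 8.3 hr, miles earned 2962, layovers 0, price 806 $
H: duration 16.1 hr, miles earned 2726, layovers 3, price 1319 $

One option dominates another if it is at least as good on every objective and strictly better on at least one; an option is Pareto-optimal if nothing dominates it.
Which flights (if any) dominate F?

none

A: worse on duration (13.9 vs 2.7).
B: worse on duration (12.3 vs 2.7).
C: worse on duration (15.9 vs 2.7).
D: worse on duration (11.7 vs 2.7).
E: worse on duration (14.8 vs 2.7).
G: worse on duration (8.3 vs 2.7).
H: worse on duration (16.1 vs 2.7).
No option dominates F.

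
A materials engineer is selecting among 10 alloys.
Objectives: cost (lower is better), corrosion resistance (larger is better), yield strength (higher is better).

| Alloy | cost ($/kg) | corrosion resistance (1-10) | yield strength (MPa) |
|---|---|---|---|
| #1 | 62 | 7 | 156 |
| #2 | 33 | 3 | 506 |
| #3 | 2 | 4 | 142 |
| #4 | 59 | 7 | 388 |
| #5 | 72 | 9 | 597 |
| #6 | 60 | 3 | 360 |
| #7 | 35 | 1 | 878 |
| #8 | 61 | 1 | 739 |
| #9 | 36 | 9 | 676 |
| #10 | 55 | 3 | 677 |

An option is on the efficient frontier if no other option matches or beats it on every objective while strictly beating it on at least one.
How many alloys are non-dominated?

#1: dominated by #4 (cost 59≤62, corrosion resistance 7≥7, yield strength 388≥156).
#2: not dominated.
#3: not dominated (best cost).
#4: dominated by #9 (cost 36≤59, corrosion resistance 9≥7, yield strength 676≥388).
#5: dominated by #9 (cost 36≤72, corrosion resistance 9≥9, yield strength 676≥597).
#6: dominated by #2 (cost 33≤60, corrosion resistance 3≥3, yield strength 506≥360).
#7: not dominated (best yield strength).
#8: dominated by #7 (cost 35≤61, corrosion resistance 1≥1, yield strength 878≥739).
#9: not dominated.
#10: not dominated.
Pareto-optimal: #2, #3, #7, #9, #10 → 5.

5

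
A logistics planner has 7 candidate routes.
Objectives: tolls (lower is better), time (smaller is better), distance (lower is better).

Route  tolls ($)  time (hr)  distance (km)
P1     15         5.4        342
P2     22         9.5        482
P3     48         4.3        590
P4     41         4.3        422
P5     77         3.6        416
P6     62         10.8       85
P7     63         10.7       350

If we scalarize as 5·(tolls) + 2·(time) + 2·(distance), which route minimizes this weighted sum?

P1: 5·15 + 2·5.4 + 2·342 = 769.8
P2: 5·22 + 2·9.5 + 2·482 = 1093.0
P3: 5·48 + 2·4.3 + 2·590 = 1428.6
P4: 5·41 + 2·4.3 + 2·422 = 1057.6
P5: 5·77 + 2·3.6 + 2·416 = 1224.2
P6: 5·62 + 2·10.8 + 2·85 = 501.6
P7: 5·63 + 2·10.7 + 2·350 = 1036.4
Lowest: P6 at 501.6.

P6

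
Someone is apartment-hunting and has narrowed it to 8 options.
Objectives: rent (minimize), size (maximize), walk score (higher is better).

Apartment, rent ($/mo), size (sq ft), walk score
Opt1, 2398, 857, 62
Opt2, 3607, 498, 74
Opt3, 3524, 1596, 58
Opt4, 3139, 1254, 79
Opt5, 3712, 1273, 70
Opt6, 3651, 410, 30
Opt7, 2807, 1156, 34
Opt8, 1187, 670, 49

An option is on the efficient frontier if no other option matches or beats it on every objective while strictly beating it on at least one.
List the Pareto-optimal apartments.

Opt1: not dominated.
Opt2: dominated by Opt4 (rent 3139≤3607, size 1254≥498, walk score 79≥74).
Opt3: not dominated (best size).
Opt4: not dominated (best walk score).
Opt5: not dominated.
Opt6: dominated by Opt1 (rent 2398≤3651, size 857≥410, walk score 62≥30).
Opt7: not dominated.
Opt8: not dominated (best rent).

Opt1, Opt3, Opt4, Opt5, Opt7, Opt8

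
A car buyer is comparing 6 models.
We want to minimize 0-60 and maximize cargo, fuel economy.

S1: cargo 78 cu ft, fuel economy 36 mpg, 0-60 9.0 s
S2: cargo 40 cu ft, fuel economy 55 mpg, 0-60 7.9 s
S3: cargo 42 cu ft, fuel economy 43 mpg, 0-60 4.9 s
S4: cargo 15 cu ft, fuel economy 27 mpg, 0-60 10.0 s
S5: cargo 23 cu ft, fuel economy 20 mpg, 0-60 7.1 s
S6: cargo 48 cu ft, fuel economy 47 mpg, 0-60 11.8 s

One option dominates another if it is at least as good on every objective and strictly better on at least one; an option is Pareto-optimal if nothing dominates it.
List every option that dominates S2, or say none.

S1: worse on fuel economy (36 vs 55).
S3: worse on fuel economy (43 vs 55).
S4: worse on cargo (15 vs 40).
S5: worse on cargo (23 vs 40).
S6: worse on fuel economy (47 vs 55).
No option dominates S2.

none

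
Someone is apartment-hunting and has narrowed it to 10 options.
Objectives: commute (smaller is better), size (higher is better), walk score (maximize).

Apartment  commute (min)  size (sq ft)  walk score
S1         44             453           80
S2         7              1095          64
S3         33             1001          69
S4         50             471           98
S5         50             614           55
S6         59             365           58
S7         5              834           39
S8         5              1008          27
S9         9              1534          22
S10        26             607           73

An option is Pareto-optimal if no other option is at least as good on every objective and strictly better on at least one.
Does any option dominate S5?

S2 vs S5: commute 7≤50, size 1095≥614, walk score 64≥55 — S2 is at least as good on every objective and strictly better on at least one, so S2 dominates S5.

Yes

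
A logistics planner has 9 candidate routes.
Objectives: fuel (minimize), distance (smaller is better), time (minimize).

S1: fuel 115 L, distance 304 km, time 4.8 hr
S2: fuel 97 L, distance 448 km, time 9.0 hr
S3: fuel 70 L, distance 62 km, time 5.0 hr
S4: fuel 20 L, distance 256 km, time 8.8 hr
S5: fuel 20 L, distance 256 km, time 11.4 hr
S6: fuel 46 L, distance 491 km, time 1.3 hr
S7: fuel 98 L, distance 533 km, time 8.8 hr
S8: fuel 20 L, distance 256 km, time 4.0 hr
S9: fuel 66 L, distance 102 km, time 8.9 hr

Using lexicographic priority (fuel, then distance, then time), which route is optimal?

First minimize fuel: best is 20, kept {S4, S5, S8}.
Then minimize distance: best is 256, kept {S4, S5, S8}.
Then minimize time: best is 4.0, kept {S8}.

S8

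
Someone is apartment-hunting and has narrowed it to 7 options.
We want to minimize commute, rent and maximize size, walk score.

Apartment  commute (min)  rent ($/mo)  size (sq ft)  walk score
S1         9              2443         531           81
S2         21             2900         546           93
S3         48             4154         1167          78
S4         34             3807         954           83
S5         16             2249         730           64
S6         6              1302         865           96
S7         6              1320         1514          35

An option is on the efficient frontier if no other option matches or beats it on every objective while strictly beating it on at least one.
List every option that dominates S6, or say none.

S1: worse on commute (9 vs 6).
S2: worse on commute (21 vs 6).
S3: worse on commute (48 vs 6).
S4: worse on commute (34 vs 6).
S5: worse on commute (16 vs 6).
S7: worse on rent (1320 vs 1302).
No option dominates S6.

none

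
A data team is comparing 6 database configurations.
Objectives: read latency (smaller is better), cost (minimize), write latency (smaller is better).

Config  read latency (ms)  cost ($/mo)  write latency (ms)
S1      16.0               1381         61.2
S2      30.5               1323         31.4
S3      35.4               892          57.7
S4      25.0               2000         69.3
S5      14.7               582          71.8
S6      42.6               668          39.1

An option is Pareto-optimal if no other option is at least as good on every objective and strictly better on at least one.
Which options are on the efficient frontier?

S1: not dominated.
S2: not dominated (best write latency).
S3: not dominated.
S4: dominated by S1 (read latency 16.0≤25.0, cost 1381≤2000, write latency 61.2≤69.3).
S5: not dominated (best read latency).
S6: not dominated.

S1, S2, S3, S5, S6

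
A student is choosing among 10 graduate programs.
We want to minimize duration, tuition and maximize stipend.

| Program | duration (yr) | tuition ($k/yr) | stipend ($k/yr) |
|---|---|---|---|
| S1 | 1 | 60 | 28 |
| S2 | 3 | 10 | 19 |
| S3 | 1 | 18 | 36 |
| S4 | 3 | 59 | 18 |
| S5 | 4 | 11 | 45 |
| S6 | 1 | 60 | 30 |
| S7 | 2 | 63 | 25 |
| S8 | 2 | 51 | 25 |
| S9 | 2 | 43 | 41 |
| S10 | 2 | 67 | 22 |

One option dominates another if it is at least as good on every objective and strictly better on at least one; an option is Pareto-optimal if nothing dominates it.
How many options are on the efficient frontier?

S1: dominated by S3 (duration 1≤1, tuition 18≤60, stipend 36≥28).
S2: not dominated (best tuition).
S3: not dominated.
S4: dominated by S2 (duration 3≤3, tuition 10≤59, stipend 19≥18).
S5: not dominated (best stipend).
S6: dominated by S3 (duration 1≤1, tuition 18≤60, stipend 36≥30).
S7: dominated by S1 (duration 1≤2, tuition 60≤63, stipend 28≥25).
S8: dominated by S3 (duration 1≤2, tuition 18≤51, stipend 36≥25).
S9: not dominated.
S10: dominated by S1 (duration 1≤2, tuition 60≤67, stipend 28≥22).
Pareto-optimal: S2, S3, S5, S9 → 4.

4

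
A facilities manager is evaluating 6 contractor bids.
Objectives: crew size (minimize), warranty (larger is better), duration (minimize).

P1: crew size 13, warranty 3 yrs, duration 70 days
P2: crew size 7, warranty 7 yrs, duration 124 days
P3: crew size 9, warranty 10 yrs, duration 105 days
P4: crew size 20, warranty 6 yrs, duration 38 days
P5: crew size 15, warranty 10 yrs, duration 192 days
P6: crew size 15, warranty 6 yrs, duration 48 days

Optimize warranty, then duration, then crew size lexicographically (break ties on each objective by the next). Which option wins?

First maximize warranty: best is 10, kept {P3, P5}.
Then minimize duration: best is 105, kept {P3}.

P3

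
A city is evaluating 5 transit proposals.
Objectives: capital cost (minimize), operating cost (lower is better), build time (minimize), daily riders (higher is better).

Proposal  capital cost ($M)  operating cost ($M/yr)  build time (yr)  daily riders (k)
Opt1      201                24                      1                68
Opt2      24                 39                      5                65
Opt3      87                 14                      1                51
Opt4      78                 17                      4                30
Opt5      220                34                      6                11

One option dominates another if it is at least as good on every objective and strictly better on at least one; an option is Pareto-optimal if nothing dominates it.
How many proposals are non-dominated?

Opt1: not dominated (best daily riders).
Opt2: not dominated (best capital cost).
Opt3: not dominated (best operating cost).
Opt4: not dominated.
Opt5: dominated by Opt1 (capital cost 201≤220, operating cost 24≤34, build time 1≤6, daily riders 68≥11).
Pareto-optimal: Opt1, Opt2, Opt3, Opt4 → 4.

4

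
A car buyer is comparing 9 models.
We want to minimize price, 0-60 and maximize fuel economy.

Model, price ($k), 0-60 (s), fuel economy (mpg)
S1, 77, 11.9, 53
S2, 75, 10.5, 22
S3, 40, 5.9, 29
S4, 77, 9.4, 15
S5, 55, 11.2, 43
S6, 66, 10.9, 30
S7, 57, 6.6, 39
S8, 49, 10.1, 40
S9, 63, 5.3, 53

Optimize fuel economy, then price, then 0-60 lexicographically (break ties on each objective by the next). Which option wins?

S9

First maximize fuel economy: best is 53, kept {S1, S9}.
Then minimize price: best is 63, kept {S9}.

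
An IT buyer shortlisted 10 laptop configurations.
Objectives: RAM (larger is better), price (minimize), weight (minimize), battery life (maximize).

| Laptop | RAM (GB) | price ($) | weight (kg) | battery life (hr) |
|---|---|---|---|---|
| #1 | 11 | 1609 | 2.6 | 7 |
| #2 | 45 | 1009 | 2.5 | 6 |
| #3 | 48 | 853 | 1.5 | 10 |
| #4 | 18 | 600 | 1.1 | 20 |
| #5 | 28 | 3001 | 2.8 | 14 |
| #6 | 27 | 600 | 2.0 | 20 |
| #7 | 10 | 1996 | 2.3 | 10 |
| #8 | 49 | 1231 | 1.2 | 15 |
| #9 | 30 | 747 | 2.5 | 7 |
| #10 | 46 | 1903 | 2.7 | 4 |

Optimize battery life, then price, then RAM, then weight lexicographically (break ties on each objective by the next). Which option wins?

#6

First maximize battery life: best is 20, kept {#4, #6}.
Then minimize price: best is 600, kept {#4, #6}.
Then maximize RAM: best is 27, kept {#6}.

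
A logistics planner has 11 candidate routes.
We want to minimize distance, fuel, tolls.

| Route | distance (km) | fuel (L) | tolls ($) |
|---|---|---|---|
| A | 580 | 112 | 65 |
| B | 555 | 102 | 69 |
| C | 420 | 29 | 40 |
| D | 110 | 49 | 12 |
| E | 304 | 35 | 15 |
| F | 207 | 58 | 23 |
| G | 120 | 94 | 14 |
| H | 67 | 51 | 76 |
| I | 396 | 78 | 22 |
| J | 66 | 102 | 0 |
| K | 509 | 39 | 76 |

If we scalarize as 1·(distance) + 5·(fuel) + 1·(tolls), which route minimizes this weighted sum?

D

A: 1·580 + 5·112 + 1·65 = 1205
B: 1·555 + 5·102 + 1·69 = 1134
C: 1·420 + 5·29 + 1·40 = 605
D: 1·110 + 5·49 + 1·12 = 367
E: 1·304 + 5·35 + 1·15 = 494
F: 1·207 + 5·58 + 1·23 = 520
G: 1·120 + 5·94 + 1·14 = 604
H: 1·67 + 5·51 + 1·76 = 398
I: 1·396 + 5·78 + 1·22 = 808
J: 1·66 + 5·102 + 1·0 = 576
K: 1·509 + 5·39 + 1·76 = 780
Lowest: D at 367.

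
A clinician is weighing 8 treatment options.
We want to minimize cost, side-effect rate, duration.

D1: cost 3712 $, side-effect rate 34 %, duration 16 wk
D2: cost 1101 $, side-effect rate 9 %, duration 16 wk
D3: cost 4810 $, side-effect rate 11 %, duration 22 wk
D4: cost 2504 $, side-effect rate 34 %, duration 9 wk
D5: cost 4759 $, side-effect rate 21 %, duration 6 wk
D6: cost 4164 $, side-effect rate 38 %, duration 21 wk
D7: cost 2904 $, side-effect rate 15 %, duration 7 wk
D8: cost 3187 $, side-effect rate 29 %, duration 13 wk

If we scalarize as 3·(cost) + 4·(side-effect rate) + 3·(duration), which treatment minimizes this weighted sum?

D1: 3·3712 + 4·34 + 3·16 = 11320
D2: 3·1101 + 4·9 + 3·16 = 3387
D3: 3·4810 + 4·11 + 3·22 = 14540
D4: 3·2504 + 4·34 + 3·9 = 7675
D5: 3·4759 + 4·21 + 3·6 = 14379
D6: 3·4164 + 4·38 + 3·21 = 12707
D7: 3·2904 + 4·15 + 3·7 = 8793
D8: 3·3187 + 4·29 + 3·13 = 9716
Lowest: D2 at 3387.

D2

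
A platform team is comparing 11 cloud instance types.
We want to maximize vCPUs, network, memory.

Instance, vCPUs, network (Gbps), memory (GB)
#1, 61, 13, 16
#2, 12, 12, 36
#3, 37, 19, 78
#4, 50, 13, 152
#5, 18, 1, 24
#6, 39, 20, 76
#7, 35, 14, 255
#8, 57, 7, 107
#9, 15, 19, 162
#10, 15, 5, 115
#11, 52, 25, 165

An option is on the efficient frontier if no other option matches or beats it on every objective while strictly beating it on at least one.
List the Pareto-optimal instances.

#1, #7, #8, #11

#1: not dominated (best vCPUs).
#2: dominated by #3 (vCPUs 37≥12, network 19≥12, memory 78≥36).
#3: dominated by #11 (vCPUs 52≥37, network 25≥19, memory 165≥78).
#4: dominated by #11 (vCPUs 52≥50, network 25≥13, memory 165≥152).
#5: dominated by #3 (vCPUs 37≥18, network 19≥1, memory 78≥24).
#6: dominated by #11 (vCPUs 52≥39, network 25≥20, memory 165≥76).
#7: not dominated (best memory).
#8: not dominated.
#9: dominated by #11 (vCPUs 52≥15, network 25≥19, memory 165≥162).
#10: dominated by #4 (vCPUs 50≥15, network 13≥5, memory 152≥115).
#11: not dominated (best network).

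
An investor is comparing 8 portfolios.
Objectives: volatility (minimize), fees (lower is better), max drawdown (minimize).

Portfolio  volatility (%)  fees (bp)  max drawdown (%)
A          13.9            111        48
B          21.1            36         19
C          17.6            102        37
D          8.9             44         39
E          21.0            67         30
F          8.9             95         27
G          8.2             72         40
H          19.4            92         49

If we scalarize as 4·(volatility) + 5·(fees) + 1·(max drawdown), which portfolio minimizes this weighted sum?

B

A: 4·13.9 + 5·111 + 1·48 = 658.6
B: 4·21.1 + 5·36 + 1·19 = 283.4
C: 4·17.6 + 5·102 + 1·37 = 617.4
D: 4·8.9 + 5·44 + 1·39 = 294.6
E: 4·21.0 + 5·67 + 1·30 = 449.0
F: 4·8.9 + 5·95 + 1·27 = 537.6
G: 4·8.2 + 5·72 + 1·40 = 432.8
H: 4·19.4 + 5·92 + 1·49 = 586.6
Lowest: B at 283.4.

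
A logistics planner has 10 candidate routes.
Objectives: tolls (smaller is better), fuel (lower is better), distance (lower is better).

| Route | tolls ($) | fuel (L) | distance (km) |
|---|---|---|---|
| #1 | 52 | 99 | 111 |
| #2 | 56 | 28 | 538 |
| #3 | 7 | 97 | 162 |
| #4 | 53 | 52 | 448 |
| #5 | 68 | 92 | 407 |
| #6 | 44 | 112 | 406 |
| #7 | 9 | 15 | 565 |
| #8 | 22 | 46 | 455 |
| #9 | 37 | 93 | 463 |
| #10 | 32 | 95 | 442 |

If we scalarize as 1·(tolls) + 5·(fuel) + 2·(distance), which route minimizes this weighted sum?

#1

#1: 1·52 + 5·99 + 2·111 = 769
#2: 1·56 + 5·28 + 2·538 = 1272
#3: 1·7 + 5·97 + 2·162 = 816
#4: 1·53 + 5·52 + 2·448 = 1209
#5: 1·68 + 5·92 + 2·407 = 1342
#6: 1·44 + 5·112 + 2·406 = 1416
#7: 1·9 + 5·15 + 2·565 = 1214
#8: 1·22 + 5·46 + 2·455 = 1162
#9: 1·37 + 5·93 + 2·463 = 1428
#10: 1·32 + 5·95 + 2·442 = 1391
Lowest: #1 at 769.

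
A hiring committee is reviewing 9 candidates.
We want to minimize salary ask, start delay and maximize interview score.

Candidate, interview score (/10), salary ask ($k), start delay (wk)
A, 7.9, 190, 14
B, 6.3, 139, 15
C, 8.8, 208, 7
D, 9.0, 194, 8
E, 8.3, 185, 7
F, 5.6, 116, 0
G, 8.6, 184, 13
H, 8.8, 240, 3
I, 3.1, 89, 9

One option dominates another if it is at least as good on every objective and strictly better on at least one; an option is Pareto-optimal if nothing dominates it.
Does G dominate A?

G vs A: interview score 8.6≥7.9, salary ask 184≤190, start delay 13≤14 — G is at least as good on every objective with at least one strict improvement.

Yes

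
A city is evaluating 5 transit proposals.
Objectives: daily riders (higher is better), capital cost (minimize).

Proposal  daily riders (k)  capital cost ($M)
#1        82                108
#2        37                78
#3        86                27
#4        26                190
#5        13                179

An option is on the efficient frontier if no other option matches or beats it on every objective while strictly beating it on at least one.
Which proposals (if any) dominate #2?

#3: daily riders 86≥37, capital cost 27≤78 — dominates #2.
Others (#1, #4, #5) are each worse than #2 on at least one objective.

#3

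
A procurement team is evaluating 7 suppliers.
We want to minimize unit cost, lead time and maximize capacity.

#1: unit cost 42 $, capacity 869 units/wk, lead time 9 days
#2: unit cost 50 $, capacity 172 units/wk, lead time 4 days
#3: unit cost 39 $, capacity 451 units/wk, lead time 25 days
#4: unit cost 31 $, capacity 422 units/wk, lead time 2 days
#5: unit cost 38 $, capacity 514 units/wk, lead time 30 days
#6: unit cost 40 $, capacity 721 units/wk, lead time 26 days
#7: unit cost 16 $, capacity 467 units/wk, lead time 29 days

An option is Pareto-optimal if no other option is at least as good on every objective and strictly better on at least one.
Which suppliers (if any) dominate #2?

#4

#4: unit cost 31≤50, capacity 422≥172, lead time 2≤4 — dominates #2.
Others (#1, #3, #5, #6, #7) are each worse than #2 on at least one objective.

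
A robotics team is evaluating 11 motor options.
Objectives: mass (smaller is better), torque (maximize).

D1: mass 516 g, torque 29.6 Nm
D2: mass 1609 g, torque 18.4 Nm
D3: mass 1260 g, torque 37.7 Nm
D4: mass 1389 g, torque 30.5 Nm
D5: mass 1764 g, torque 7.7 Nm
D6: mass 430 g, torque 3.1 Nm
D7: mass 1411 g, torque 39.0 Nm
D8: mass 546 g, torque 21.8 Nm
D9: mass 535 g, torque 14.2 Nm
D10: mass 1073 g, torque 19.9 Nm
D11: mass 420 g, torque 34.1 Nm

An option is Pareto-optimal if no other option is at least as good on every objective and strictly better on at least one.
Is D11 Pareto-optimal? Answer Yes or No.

Yes

D1: worse on mass (516 vs 420).
D2: worse on mass (1609 vs 420).
D3: worse on mass (1260 vs 420).
D4: worse on mass (1389 vs 420).
D5: worse on mass (1764 vs 420).
D6: worse on mass (430 vs 420).
D7: worse on mass (1411 vs 420).
D8: worse on mass (546 vs 420).
D9: worse on mass (535 vs 420).
D10: worse on mass (1073 vs 420).
No option is at least as good as D11 on every objective and strictly better on one.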